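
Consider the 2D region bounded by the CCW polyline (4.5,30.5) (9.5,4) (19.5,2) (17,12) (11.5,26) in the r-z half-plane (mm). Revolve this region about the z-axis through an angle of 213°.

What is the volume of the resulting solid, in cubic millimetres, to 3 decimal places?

Profile (r,z), 5 vertices: (4.5,30.5) (9.5,4) (19.5,2) (17,12) (11.5,26)
edge 0: (4.5,30.5)→(9.5,4)  cross = 4.5·4 − 9.5·30.5 = -271.7500; (r_i+r_j)·cross = 14·-271.7500 = -3804.5000
edge 1: (9.5,4)→(19.5,2)  cross = 9.5·2 − 19.5·4 = -59.0000; (r_i+r_j)·cross = 29·-59.0000 = -1711.0000
edge 2: (19.5,2)→(17,12)  cross = 19.5·12 − 17·2 = 200.0000; (r_i+r_j)·cross = 36.5·200.0000 = 7300.0000
edge 3: (17,12)→(11.5,26)  cross = 17·26 − 11.5·12 = 304.0000; (r_i+r_j)·cross = 28.5·304.0000 = 8664.0000
edge 4: (11.5,26)→(4.5,30.5)  cross = 11.5·30.5 − 4.5·26 = 233.7500; (r_i+r_j)·cross = 16·233.7500 = 3740.0000
Σcross = 407.0000 → A = |Σcross|/2 = 203.5000 mm²
Σ(r_i+r_j)·cross = 14188.5000 → first moment M = |Σ|/6 = 2364.7500
R_c = M/A = 2364.7500/203.5000 = 11.6204 mm
θ = 213° = 3.717551 rad
V = θ·R_c·A = 3.717551·11.6204·203.5000 = 8791.079 mm³

Volume = 8791.079 mm³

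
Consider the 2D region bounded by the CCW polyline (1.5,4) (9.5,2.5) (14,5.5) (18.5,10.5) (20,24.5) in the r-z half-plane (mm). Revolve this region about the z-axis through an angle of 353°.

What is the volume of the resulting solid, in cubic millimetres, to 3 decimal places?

Volume = 12110.753 mm³

Profile (r,z), 5 vertices: (1.5,4) (9.5,2.5) (14,5.5) (18.5,10.5) (20,24.5)
edge 0: (1.5,4)→(9.5,2.5)  cross = 1.5·2.5 − 9.5·4 = -34.2500; (r_i+r_j)·cross = 11·-34.2500 = -376.7500
edge 1: (9.5,2.5)→(14,5.5)  cross = 9.5·5.5 − 14·2.5 = 17.2500; (r_i+r_j)·cross = 23.5·17.2500 = 405.3750
edge 2: (14,5.5)→(18.5,10.5)  cross = 14·10.5 − 18.5·5.5 = 45.2500; (r_i+r_j)·cross = 32.5·45.2500 = 1470.6250
edge 3: (18.5,10.5)→(20,24.5)  cross = 18.5·24.5 − 20·10.5 = 243.2500; (r_i+r_j)·cross = 38.5·243.2500 = 9365.1250
edge 4: (20,24.5)→(1.5,4)  cross = 20·4 − 1.5·24.5 = 43.2500; (r_i+r_j)·cross = 21.5·43.2500 = 929.8750
Σcross = 314.7500 → A = |Σcross|/2 = 157.3750 mm²
Σ(r_i+r_j)·cross = 11794.2500 → first moment M = |Σ|/6 = 1965.7083
R_c = M/A = 1965.7083/157.3750 = 12.4906 mm
θ = 353° = 6.161012 rad
V = θ·R_c·A = 6.161012·12.4906·157.3750 = 12110.753 mm³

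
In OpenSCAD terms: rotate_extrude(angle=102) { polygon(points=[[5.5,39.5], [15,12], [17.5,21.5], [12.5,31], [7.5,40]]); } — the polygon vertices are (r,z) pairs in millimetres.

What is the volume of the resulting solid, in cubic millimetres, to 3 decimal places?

Volume = 2200.594 mm³

Profile (r,z), 5 vertices: (5.5,39.5) (15,12) (17.5,21.5) (12.5,31) (7.5,40)
edge 0: (5.5,39.5)→(15,12)  cross = 5.5·12 − 15·39.5 = -526.5000; (r_i+r_j)·cross = 20.5·-526.5000 = -10793.2500
edge 1: (15,12)→(17.5,21.5)  cross = 15·21.5 − 17.5·12 = 112.5000; (r_i+r_j)·cross = 32.5·112.5000 = 3656.2500
edge 2: (17.5,21.5)→(12.5,31)  cross = 17.5·31 − 12.5·21.5 = 273.7500; (r_i+r_j)·cross = 30·273.7500 = 8212.5000
edge 3: (12.5,31)→(7.5,40)  cross = 12.5·40 − 7.5·31 = 267.5000; (r_i+r_j)·cross = 20·267.5000 = 5350.0000
edge 4: (7.5,40)→(5.5,39.5)  cross = 7.5·39.5 − 5.5·40 = 76.2500; (r_i+r_j)·cross = 13·76.2500 = 991.2500
Σcross = 203.5000 → A = |Σcross|/2 = 101.7500 mm²
Σ(r_i+r_j)·cross = 7416.7500 → first moment M = |Σ|/6 = 1236.1250
R_c = M/A = 1236.1250/101.7500 = 12.1486 mm
θ = 102° = 1.780236 rad
V = θ·R_c·A = 1.780236·12.1486·101.7500 = 2200.594 mm³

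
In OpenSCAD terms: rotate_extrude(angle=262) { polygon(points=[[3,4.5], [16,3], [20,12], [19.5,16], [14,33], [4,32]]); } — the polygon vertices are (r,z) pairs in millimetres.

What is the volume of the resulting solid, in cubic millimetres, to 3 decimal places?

Volume = 19927.528 mm³

Profile (r,z), 6 vertices: (3,4.5) (16,3) (20,12) (19.5,16) (14,33) (4,32)
edge 0: (3,4.5)→(16,3)  cross = 3·3 − 16·4.5 = -63.0000; (r_i+r_j)·cross = 19·-63.0000 = -1197.0000
edge 1: (16,3)→(20,12)  cross = 16·12 − 20·3 = 132.0000; (r_i+r_j)·cross = 36·132.0000 = 4752.0000
edge 2: (20,12)→(19.5,16)  cross = 20·16 − 19.5·12 = 86.0000; (r_i+r_j)·cross = 39.5·86.0000 = 3397.0000
edge 3: (19.5,16)→(14,33)  cross = 19.5·33 − 14·16 = 419.5000; (r_i+r_j)·cross = 33.5·419.5000 = 14053.2500
edge 4: (14,33)→(4,32)  cross = 14·32 − 4·33 = 316.0000; (r_i+r_j)·cross = 18·316.0000 = 5688.0000
edge 5: (4,32)→(3,4.5)  cross = 4·4.5 − 3·32 = -78.0000; (r_i+r_j)·cross = 7·-78.0000 = -546.0000
Σcross = 812.5000 → A = |Σcross|/2 = 406.2500 mm²
Σ(r_i+r_j)·cross = 26147.2500 → first moment M = |Σ|/6 = 4357.8750
R_c = M/A = 4357.8750/406.2500 = 10.7271 mm
θ = 262° = 4.572763 rad
V = θ·R_c·A = 4.572763·10.7271·406.2500 = 19927.528 mm³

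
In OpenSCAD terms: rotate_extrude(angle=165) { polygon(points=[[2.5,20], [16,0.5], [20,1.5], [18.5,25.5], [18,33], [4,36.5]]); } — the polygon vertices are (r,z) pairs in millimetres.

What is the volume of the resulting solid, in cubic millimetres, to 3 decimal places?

Volume = 14485.540 mm³

Profile (r,z), 6 vertices: (2.5,20) (16,0.5) (20,1.5) (18.5,25.5) (18,33) (4,36.5)
edge 0: (2.5,20)→(16,0.5)  cross = 2.5·0.5 − 16·20 = -318.7500; (r_i+r_j)·cross = 18.5·-318.7500 = -5896.8750
edge 1: (16,0.5)→(20,1.5)  cross = 16·1.5 − 20·0.5 = 14.0000; (r_i+r_j)·cross = 36·14.0000 = 504.0000
edge 2: (20,1.5)→(18.5,25.5)  cross = 20·25.5 − 18.5·1.5 = 482.2500; (r_i+r_j)·cross = 38.5·482.2500 = 18566.6250
edge 3: (18.5,25.5)→(18,33)  cross = 18.5·33 − 18·25.5 = 151.5000; (r_i+r_j)·cross = 36.5·151.5000 = 5529.7500
edge 4: (18,33)→(4,36.5)  cross = 18·36.5 − 4·33 = 525.0000; (r_i+r_j)·cross = 22·525.0000 = 11550.0000
edge 5: (4,36.5)→(2.5,20)  cross = 4·20 − 2.5·36.5 = -11.2500; (r_i+r_j)·cross = 6.5·-11.2500 = -73.1250
Σcross = 842.7500 → A = |Σcross|/2 = 421.3750 mm²
Σ(r_i+r_j)·cross = 30180.3750 → first moment M = |Σ|/6 = 5030.0625
R_c = M/A = 5030.0625/421.3750 = 11.9373 mm
θ = 165° = 2.879793 rad
V = θ·R_c·A = 2.879793·11.9373·421.3750 = 14485.540 mm³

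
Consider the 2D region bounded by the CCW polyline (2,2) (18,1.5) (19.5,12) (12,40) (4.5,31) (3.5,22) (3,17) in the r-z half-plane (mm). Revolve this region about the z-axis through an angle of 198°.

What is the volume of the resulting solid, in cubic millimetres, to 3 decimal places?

Profile (r,z), 7 vertices: (2,2) (18,1.5) (19.5,12) (12,40) (4.5,31) (3.5,22) (3,17)
edge 0: (2,2)→(18,1.5)  cross = 2·1.5 − 18·2 = -33.0000; (r_i+r_j)·cross = 20·-33.0000 = -660.0000
edge 1: (18,1.5)→(19.5,12)  cross = 18·12 − 19.5·1.5 = 186.7500; (r_i+r_j)·cross = 37.5·186.7500 = 7003.1250
edge 2: (19.5,12)→(12,40)  cross = 19.5·40 − 12·12 = 636.0000; (r_i+r_j)·cross = 31.5·636.0000 = 20034.0000
edge 3: (12,40)→(4.5,31)  cross = 12·31 − 4.5·40 = 192.0000; (r_i+r_j)·cross = 16.5·192.0000 = 3168.0000
edge 4: (4.5,31)→(3.5,22)  cross = 4.5·22 − 3.5·31 = -9.5000; (r_i+r_j)·cross = 8·-9.5000 = -76.0000
edge 5: (3.5,22)→(3,17)  cross = 3.5·17 − 3·22 = -6.5000; (r_i+r_j)·cross = 6.5·-6.5000 = -42.2500
edge 6: (3,17)→(2,2)  cross = 3·2 − 2·17 = -28.0000; (r_i+r_j)·cross = 5·-28.0000 = -140.0000
Σcross = 937.7500 → A = |Σcross|/2 = 468.8750 mm²
Σ(r_i+r_j)·cross = 29286.8750 → first moment M = |Σ|/6 = 4881.1458
R_c = M/A = 4881.1458/468.8750 = 10.4103 mm
θ = 198° = 3.455752 rad
V = θ·R_c·A = 3.455752·10.4103·468.8750 = 16868.029 mm³

Volume = 16868.029 mm³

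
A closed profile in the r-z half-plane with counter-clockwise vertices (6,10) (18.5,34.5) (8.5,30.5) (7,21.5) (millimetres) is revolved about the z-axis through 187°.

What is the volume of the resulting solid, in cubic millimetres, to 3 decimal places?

Profile (r,z), 4 vertices: (6,10) (18.5,34.5) (8.5,30.5) (7,21.5)
edge 0: (6,10)→(18.5,34.5)  cross = 6·34.5 − 18.5·10 = 22.0000; (r_i+r_j)·cross = 24.5·22.0000 = 539.0000
edge 1: (18.5,34.5)→(8.5,30.5)  cross = 18.5·30.5 − 8.5·34.5 = 271.0000; (r_i+r_j)·cross = 27·271.0000 = 7317.0000
edge 2: (8.5,30.5)→(7,21.5)  cross = 8.5·21.5 − 7·30.5 = -30.7500; (r_i+r_j)·cross = 15.5·-30.7500 = -476.6250
edge 3: (7,21.5)→(6,10)  cross = 7·10 − 6·21.5 = -59.0000; (r_i+r_j)·cross = 13·-59.0000 = -767.0000
Σcross = 203.2500 → A = |Σcross|/2 = 101.6250 mm²
Σ(r_i+r_j)·cross = 6612.3750 → first moment M = |Σ|/6 = 1102.0625
R_c = M/A = 1102.0625/101.6250 = 10.8444 mm
θ = 187° = 3.263766 rad
V = θ·R_c·A = 3.263766·10.8444·101.6250 = 3596.874 mm³

Volume = 3596.874 mm³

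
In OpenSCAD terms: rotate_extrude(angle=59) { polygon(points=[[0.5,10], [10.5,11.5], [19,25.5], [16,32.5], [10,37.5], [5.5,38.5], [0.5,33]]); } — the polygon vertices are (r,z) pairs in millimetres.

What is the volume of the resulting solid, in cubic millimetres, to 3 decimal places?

Volume = 3188.131 mm³

Profile (r,z), 7 vertices: (0.5,10) (10.5,11.5) (19,25.5) (16,32.5) (10,37.5) (5.5,38.5) (0.5,33)
edge 0: (0.5,10)→(10.5,11.5)  cross = 0.5·11.5 − 10.5·10 = -99.2500; (r_i+r_j)·cross = 11·-99.2500 = -1091.7500
edge 1: (10.5,11.5)→(19,25.5)  cross = 10.5·25.5 − 19·11.5 = 49.2500; (r_i+r_j)·cross = 29.5·49.2500 = 1452.8750
edge 2: (19,25.5)→(16,32.5)  cross = 19·32.5 − 16·25.5 = 209.5000; (r_i+r_j)·cross = 35·209.5000 = 7332.5000
edge 3: (16,32.5)→(10,37.5)  cross = 16·37.5 − 10·32.5 = 275.0000; (r_i+r_j)·cross = 26·275.0000 = 7150.0000
edge 4: (10,37.5)→(5.5,38.5)  cross = 10·38.5 − 5.5·37.5 = 178.7500; (r_i+r_j)·cross = 15.5·178.7500 = 2770.6250
edge 5: (5.5,38.5)→(0.5,33)  cross = 5.5·33 − 0.5·38.5 = 162.2500; (r_i+r_j)·cross = 6·162.2500 = 973.5000
edge 6: (0.5,33)→(0.5,10)  cross = 0.5·10 − 0.5·33 = -11.5000; (r_i+r_j)·cross = 1·-11.5000 = -11.5000
Σcross = 764.0000 → A = |Σcross|/2 = 382.0000 mm²
Σ(r_i+r_j)·cross = 18576.2500 → first moment M = |Σ|/6 = 3096.0417
R_c = M/A = 3096.0417/382.0000 = 8.1048 mm
θ = 59° = 1.029744 rad
V = θ·R_c·A = 1.029744·8.1048·382.0000 = 3188.131 mm³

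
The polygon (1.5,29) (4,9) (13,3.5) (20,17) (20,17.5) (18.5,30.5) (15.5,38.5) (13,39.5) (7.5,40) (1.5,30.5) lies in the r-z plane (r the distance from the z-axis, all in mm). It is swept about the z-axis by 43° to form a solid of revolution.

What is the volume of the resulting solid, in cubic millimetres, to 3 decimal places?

Volume = 3942.035 mm³

Profile (r,z), 10 vertices: (1.5,29) (4,9) (13,3.5) (20,17) (20,17.5) (18.5,30.5) (15.5,38.5) (13,39.5) (7.5,40) (1.5,30.5)
edge 0: (1.5,29)→(4,9)  cross = 1.5·9 − 4·29 = -102.5000; (r_i+r_j)·cross = 5.5·-102.5000 = -563.7500
edge 1: (4,9)→(13,3.5)  cross = 4·3.5 − 13·9 = -103.0000; (r_i+r_j)·cross = 17·-103.0000 = -1751.0000
edge 2: (13,3.5)→(20,17)  cross = 13·17 − 20·3.5 = 151.0000; (r_i+r_j)·cross = 33·151.0000 = 4983.0000
edge 3: (20,17)→(20,17.5)  cross = 20·17.5 − 20·17 = 10.0000; (r_i+r_j)·cross = 40·10.0000 = 400.0000
edge 4: (20,17.5)→(18.5,30.5)  cross = 20·30.5 − 18.5·17.5 = 286.2500; (r_i+r_j)·cross = 38.5·286.2500 = 11020.6250
edge 5: (18.5,30.5)→(15.5,38.5)  cross = 18.5·38.5 − 15.5·30.5 = 239.5000; (r_i+r_j)·cross = 34·239.5000 = 8143.0000
edge 6: (15.5,38.5)→(13,39.5)  cross = 15.5·39.5 − 13·38.5 = 111.7500; (r_i+r_j)·cross = 28.5·111.7500 = 3184.8750
edge 7: (13,39.5)→(7.5,40)  cross = 13·40 − 7.5·39.5 = 223.7500; (r_i+r_j)·cross = 20.5·223.7500 = 4586.8750
edge 8: (7.5,40)→(1.5,30.5)  cross = 7.5·30.5 − 1.5·40 = 168.7500; (r_i+r_j)·cross = 9·168.7500 = 1518.7500
edge 9: (1.5,30.5)→(1.5,29)  cross = 1.5·29 − 1.5·30.5 = -2.2500; (r_i+r_j)·cross = 3·-2.2500 = -6.7500
Σcross = 983.2500 → A = |Σcross|/2 = 491.6250 mm²
Σ(r_i+r_j)·cross = 31515.6250 → first moment M = |Σ|/6 = 5252.6042
R_c = M/A = 5252.6042/491.6250 = 10.6842 mm
θ = 43° = 0.750492 rad
V = θ·R_c·A = 0.750492·10.6842·491.6250 = 3942.035 mm³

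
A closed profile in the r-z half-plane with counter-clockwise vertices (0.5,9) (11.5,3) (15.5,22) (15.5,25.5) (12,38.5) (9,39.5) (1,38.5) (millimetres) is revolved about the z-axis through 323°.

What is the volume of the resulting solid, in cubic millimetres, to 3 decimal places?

Volume = 18566.821 mm³

Profile (r,z), 7 vertices: (0.5,9) (11.5,3) (15.5,22) (15.5,25.5) (12,38.5) (9,39.5) (1,38.5)
edge 0: (0.5,9)→(11.5,3)  cross = 0.5·3 − 11.5·9 = -102.0000; (r_i+r_j)·cross = 12·-102.0000 = -1224.0000
edge 1: (11.5,3)→(15.5,22)  cross = 11.5·22 − 15.5·3 = 206.5000; (r_i+r_j)·cross = 27·206.5000 = 5575.5000
edge 2: (15.5,22)→(15.5,25.5)  cross = 15.5·25.5 − 15.5·22 = 54.2500; (r_i+r_j)·cross = 31·54.2500 = 1681.7500
edge 3: (15.5,25.5)→(12,38.5)  cross = 15.5·38.5 − 12·25.5 = 290.7500; (r_i+r_j)·cross = 27.5·290.7500 = 7995.6250
edge 4: (12,38.5)→(9,39.5)  cross = 12·39.5 − 9·38.5 = 127.5000; (r_i+r_j)·cross = 21·127.5000 = 2677.5000
edge 5: (9,39.5)→(1,38.5)  cross = 9·38.5 − 1·39.5 = 307.0000; (r_i+r_j)·cross = 10·307.0000 = 3070.0000
edge 6: (1,38.5)→(0.5,9)  cross = 1·9 − 0.5·38.5 = -10.2500; (r_i+r_j)·cross = 1.5·-10.2500 = -15.3750
Σcross = 873.7500 → A = |Σcross|/2 = 436.8750 mm²
Σ(r_i+r_j)·cross = 19761.0000 → first moment M = |Σ|/6 = 3293.5000
R_c = M/A = 3293.5000/436.8750 = 7.5388 mm
θ = 323° = 5.637413 rad
V = θ·R_c·A = 5.637413·7.5388·436.8750 = 18566.821 mm³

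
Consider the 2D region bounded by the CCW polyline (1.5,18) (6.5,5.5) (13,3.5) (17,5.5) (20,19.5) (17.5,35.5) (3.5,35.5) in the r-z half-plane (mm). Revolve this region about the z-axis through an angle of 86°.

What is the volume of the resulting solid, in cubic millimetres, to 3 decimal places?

Volume = 7767.275 mm³

Profile (r,z), 7 vertices: (1.5,18) (6.5,5.5) (13,3.5) (17,5.5) (20,19.5) (17.5,35.5) (3.5,35.5)
edge 0: (1.5,18)→(6.5,5.5)  cross = 1.5·5.5 − 6.5·18 = -108.7500; (r_i+r_j)·cross = 8·-108.7500 = -870.0000
edge 1: (6.5,5.5)→(13,3.5)  cross = 6.5·3.5 − 13·5.5 = -48.7500; (r_i+r_j)·cross = 19.5·-48.7500 = -950.6250
edge 2: (13,3.5)→(17,5.5)  cross = 13·5.5 − 17·3.5 = 12.0000; (r_i+r_j)·cross = 30·12.0000 = 360.0000
edge 3: (17,5.5)→(20,19.5)  cross = 17·19.5 − 20·5.5 = 221.5000; (r_i+r_j)·cross = 37·221.5000 = 8195.5000
edge 4: (20,19.5)→(17.5,35.5)  cross = 20·35.5 − 17.5·19.5 = 368.7500; (r_i+r_j)·cross = 37.5·368.7500 = 13828.1250
edge 5: (17.5,35.5)→(3.5,35.5)  cross = 17.5·35.5 − 3.5·35.5 = 497.0000; (r_i+r_j)·cross = 21·497.0000 = 10437.0000
edge 6: (3.5,35.5)→(1.5,18)  cross = 3.5·18 − 1.5·35.5 = 9.7500; (r_i+r_j)·cross = 5·9.7500 = 48.7500
Σcross = 951.5000 → A = |Σcross|/2 = 475.7500 mm²
Σ(r_i+r_j)·cross = 31048.7500 → first moment M = |Σ|/6 = 5174.7917
R_c = M/A = 5174.7917/475.7500 = 10.8771 mm
θ = 86° = 1.500983 rad
V = θ·R_c·A = 1.500983·10.8771·475.7500 = 7767.275 mm³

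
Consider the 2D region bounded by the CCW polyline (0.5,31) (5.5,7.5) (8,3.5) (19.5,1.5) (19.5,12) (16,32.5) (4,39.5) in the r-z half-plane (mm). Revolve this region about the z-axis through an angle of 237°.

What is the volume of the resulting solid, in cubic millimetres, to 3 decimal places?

Volume = 21426.020 mm³

Profile (r,z), 7 vertices: (0.5,31) (5.5,7.5) (8,3.5) (19.5,1.5) (19.5,12) (16,32.5) (4,39.5)
edge 0: (0.5,31)→(5.5,7.5)  cross = 0.5·7.5 − 5.5·31 = -166.7500; (r_i+r_j)·cross = 6·-166.7500 = -1000.5000
edge 1: (5.5,7.5)→(8,3.5)  cross = 5.5·3.5 − 8·7.5 = -40.7500; (r_i+r_j)·cross = 13.5·-40.7500 = -550.1250
edge 2: (8,3.5)→(19.5,1.5)  cross = 8·1.5 − 19.5·3.5 = -56.2500; (r_i+r_j)·cross = 27.5·-56.2500 = -1546.8750
edge 3: (19.5,1.5)→(19.5,12)  cross = 19.5·12 − 19.5·1.5 = 204.7500; (r_i+r_j)·cross = 39·204.7500 = 7985.2500
edge 4: (19.5,12)→(16,32.5)  cross = 19.5·32.5 − 16·12 = 441.7500; (r_i+r_j)·cross = 35.5·441.7500 = 15682.1250
edge 5: (16,32.5)→(4,39.5)  cross = 16·39.5 − 4·32.5 = 502.0000; (r_i+r_j)·cross = 20·502.0000 = 10040.0000
edge 6: (4,39.5)→(0.5,31)  cross = 4·31 − 0.5·39.5 = 104.2500; (r_i+r_j)·cross = 4.5·104.2500 = 469.1250
Σcross = 989.0000 → A = |Σcross|/2 = 494.5000 mm²
Σ(r_i+r_j)·cross = 31079.0000 → first moment M = |Σ|/6 = 5179.8333
R_c = M/A = 5179.8333/494.5000 = 10.4749 mm
θ = 237° = 4.136430 rad
V = θ·R_c·A = 4.136430·10.4749·494.5000 = 21426.020 mm³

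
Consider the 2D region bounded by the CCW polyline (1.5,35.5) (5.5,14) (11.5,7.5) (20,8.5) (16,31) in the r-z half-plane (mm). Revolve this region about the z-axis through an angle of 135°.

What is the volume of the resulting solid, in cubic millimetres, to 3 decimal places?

Volume = 8501.493 mm³

Profile (r,z), 5 vertices: (1.5,35.5) (5.5,14) (11.5,7.5) (20,8.5) (16,31)
edge 0: (1.5,35.5)→(5.5,14)  cross = 1.5·14 − 5.5·35.5 = -174.2500; (r_i+r_j)·cross = 7·-174.2500 = -1219.7500
edge 1: (5.5,14)→(11.5,7.5)  cross = 5.5·7.5 − 11.5·14 = -119.7500; (r_i+r_j)·cross = 17·-119.7500 = -2035.7500
edge 2: (11.5,7.5)→(20,8.5)  cross = 11.5·8.5 − 20·7.5 = -52.2500; (r_i+r_j)·cross = 31.5·-52.2500 = -1645.8750
edge 3: (20,8.5)→(16,31)  cross = 20·31 − 16·8.5 = 484.0000; (r_i+r_j)·cross = 36·484.0000 = 17424.0000
edge 4: (16,31)→(1.5,35.5)  cross = 16·35.5 − 1.5·31 = 521.5000; (r_i+r_j)·cross = 17.5·521.5000 = 9126.2500
Σcross = 659.2500 → A = |Σcross|/2 = 329.6250 mm²
Σ(r_i+r_j)·cross = 21648.8750 → first moment M = |Σ|/6 = 3608.1458
R_c = M/A = 3608.1458/329.6250 = 10.9462 mm
θ = 135° = 2.356194 rad
V = θ·R_c·A = 2.356194·10.9462·329.6250 = 8501.493 mm³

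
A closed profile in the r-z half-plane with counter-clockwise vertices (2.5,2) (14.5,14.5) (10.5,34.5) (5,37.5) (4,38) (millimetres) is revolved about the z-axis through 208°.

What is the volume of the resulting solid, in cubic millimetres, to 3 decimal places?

Volume = 7289.083 mm³

Profile (r,z), 5 vertices: (2.5,2) (14.5,14.5) (10.5,34.5) (5,37.5) (4,38)
edge 0: (2.5,2)→(14.5,14.5)  cross = 2.5·14.5 − 14.5·2 = 7.2500; (r_i+r_j)·cross = 17·7.2500 = 123.2500
edge 1: (14.5,14.5)→(10.5,34.5)  cross = 14.5·34.5 − 10.5·14.5 = 348.0000; (r_i+r_j)·cross = 25·348.0000 = 8700.0000
edge 2: (10.5,34.5)→(5,37.5)  cross = 10.5·37.5 − 5·34.5 = 221.2500; (r_i+r_j)·cross = 15.5·221.2500 = 3429.3750
edge 3: (5,37.5)→(4,38)  cross = 5·38 − 4·37.5 = 40.0000; (r_i+r_j)·cross = 9·40.0000 = 360.0000
edge 4: (4,38)→(2.5,2)  cross = 4·2 − 2.5·38 = -87.0000; (r_i+r_j)·cross = 6.5·-87.0000 = -565.5000
Σcross = 529.5000 → A = |Σcross|/2 = 264.7500 mm²
Σ(r_i+r_j)·cross = 12047.1250 → first moment M = |Σ|/6 = 2007.8542
R_c = M/A = 2007.8542/264.7500 = 7.5840 mm
θ = 208° = 3.630285 rad
V = θ·R_c·A = 3.630285·7.5840·264.7500 = 7289.083 mm³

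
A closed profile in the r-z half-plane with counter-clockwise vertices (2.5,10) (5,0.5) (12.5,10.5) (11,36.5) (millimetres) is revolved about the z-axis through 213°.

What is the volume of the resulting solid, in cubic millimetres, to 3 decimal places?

Volume = 5393.238 mm³

Profile (r,z), 4 vertices: (2.5,10) (5,0.5) (12.5,10.5) (11,36.5)
edge 0: (2.5,10)→(5,0.5)  cross = 2.5·0.5 − 5·10 = -48.7500; (r_i+r_j)·cross = 7.5·-48.7500 = -365.6250
edge 1: (5,0.5)→(12.5,10.5)  cross = 5·10.5 − 12.5·0.5 = 46.2500; (r_i+r_j)·cross = 17.5·46.2500 = 809.3750
edge 2: (12.5,10.5)→(11,36.5)  cross = 12.5·36.5 − 11·10.5 = 340.7500; (r_i+r_j)·cross = 23.5·340.7500 = 8007.6250
edge 3: (11,36.5)→(2.5,10)  cross = 11·10 − 2.5·36.5 = 18.7500; (r_i+r_j)·cross = 13.5·18.7500 = 253.1250
Σcross = 357.0000 → A = |Σcross|/2 = 178.5000 mm²
Σ(r_i+r_j)·cross = 8704.5000 → first moment M = |Σ|/6 = 1450.7500
R_c = M/A = 1450.7500/178.5000 = 8.1275 mm
θ = 213° = 3.717551 rad
V = θ·R_c·A = 3.717551·8.1275·178.5000 = 5393.238 mm³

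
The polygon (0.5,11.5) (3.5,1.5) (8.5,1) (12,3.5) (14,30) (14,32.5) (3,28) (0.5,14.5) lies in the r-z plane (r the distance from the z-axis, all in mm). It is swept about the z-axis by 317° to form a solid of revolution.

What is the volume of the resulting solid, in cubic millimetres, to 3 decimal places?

Volume = 13157.783 mm³

Profile (r,z), 8 vertices: (0.5,11.5) (3.5,1.5) (8.5,1) (12,3.5) (14,30) (14,32.5) (3,28) (0.5,14.5)
edge 0: (0.5,11.5)→(3.5,1.5)  cross = 0.5·1.5 − 3.5·11.5 = -39.5000; (r_i+r_j)·cross = 4·-39.5000 = -158.0000
edge 1: (3.5,1.5)→(8.5,1)  cross = 3.5·1 − 8.5·1.5 = -9.2500; (r_i+r_j)·cross = 12·-9.2500 = -111.0000
edge 2: (8.5,1)→(12,3.5)  cross = 8.5·3.5 − 12·1 = 17.7500; (r_i+r_j)·cross = 20.5·17.7500 = 363.8750
edge 3: (12,3.5)→(14,30)  cross = 12·30 − 14·3.5 = 311.0000; (r_i+r_j)·cross = 26·311.0000 = 8086.0000
edge 4: (14,30)→(14,32.5)  cross = 14·32.5 − 14·30 = 35.0000; (r_i+r_j)·cross = 28·35.0000 = 980.0000
edge 5: (14,32.5)→(3,28)  cross = 14·28 − 3·32.5 = 294.5000; (r_i+r_j)·cross = 17·294.5000 = 5006.5000
edge 6: (3,28)→(0.5,14.5)  cross = 3·14.5 − 0.5·28 = 29.5000; (r_i+r_j)·cross = 3.5·29.5000 = 103.2500
edge 7: (0.5,14.5)→(0.5,11.5)  cross = 0.5·11.5 − 0.5·14.5 = -1.5000; (r_i+r_j)·cross = 1·-1.5000 = -1.5000
Σcross = 637.5000 → A = |Σcross|/2 = 318.7500 mm²
Σ(r_i+r_j)·cross = 14269.1250 → first moment M = |Σ|/6 = 2378.1875
R_c = M/A = 2378.1875/318.7500 = 7.4610 mm
θ = 317° = 5.532694 rad
V = θ·R_c·A = 5.532694·7.4610·318.7500 = 13157.783 mm³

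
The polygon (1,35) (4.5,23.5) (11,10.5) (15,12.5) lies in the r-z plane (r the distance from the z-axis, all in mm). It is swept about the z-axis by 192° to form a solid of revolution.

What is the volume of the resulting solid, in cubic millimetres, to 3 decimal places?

Profile (r,z), 4 vertices: (1,35) (4.5,23.5) (11,10.5) (15,12.5)
edge 0: (1,35)→(4.5,23.5)  cross = 1·23.5 − 4.5·35 = -134.0000; (r_i+r_j)·cross = 5.5·-134.0000 = -737.0000
edge 1: (4.5,23.5)→(11,10.5)  cross = 4.5·10.5 − 11·23.5 = -211.2500; (r_i+r_j)·cross = 15.5·-211.2500 = -3274.3750
edge 2: (11,10.5)→(15,12.5)  cross = 11·12.5 − 15·10.5 = -20.0000; (r_i+r_j)·cross = 26·-20.0000 = -520.0000
edge 3: (15,12.5)→(1,35)  cross = 15·35 − 1·12.5 = 512.5000; (r_i+r_j)·cross = 16·512.5000 = 8200.0000
Σcross = 147.2500 → A = |Σcross|/2 = 73.6250 mm²
Σ(r_i+r_j)·cross = 3668.6250 → first moment M = |Σ|/6 = 611.4375
R_c = M/A = 611.4375/73.6250 = 8.3048 mm
θ = 192° = 3.351032 rad
V = θ·R_c·A = 3.351032·8.3048·73.6250 = 2048.947 mm³

Volume = 2048.947 mm³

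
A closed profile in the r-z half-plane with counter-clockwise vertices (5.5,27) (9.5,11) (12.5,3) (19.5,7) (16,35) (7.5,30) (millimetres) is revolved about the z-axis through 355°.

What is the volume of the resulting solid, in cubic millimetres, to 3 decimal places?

Profile (r,z), 6 vertices: (5.5,27) (9.5,11) (12.5,3) (19.5,7) (16,35) (7.5,30)
edge 0: (5.5,27)→(9.5,11)  cross = 5.5·11 − 9.5·27 = -196.0000; (r_i+r_j)·cross = 15·-196.0000 = -2940.0000
edge 1: (9.5,11)→(12.5,3)  cross = 9.5·3 − 12.5·11 = -109.0000; (r_i+r_j)·cross = 22·-109.0000 = -2398.0000
edge 2: (12.5,3)→(19.5,7)  cross = 12.5·7 − 19.5·3 = 29.0000; (r_i+r_j)·cross = 32·29.0000 = 928.0000
edge 3: (19.5,7)→(16,35)  cross = 19.5·35 − 16·7 = 570.5000; (r_i+r_j)·cross = 35.5·570.5000 = 20252.7500
edge 4: (16,35)→(7.5,30)  cross = 16·30 − 7.5·35 = 217.5000; (r_i+r_j)·cross = 23.5·217.5000 = 5111.2500
edge 5: (7.5,30)→(5.5,27)  cross = 7.5·27 − 5.5·30 = 37.5000; (r_i+r_j)·cross = 13·37.5000 = 487.5000
Σcross = 549.5000 → A = |Σcross|/2 = 274.7500 mm²
Σ(r_i+r_j)·cross = 21441.5000 → first moment M = |Σ|/6 = 3573.5833
R_c = M/A = 3573.5833/274.7500 = 13.0067 mm
θ = 355° = 6.195919 rad
V = θ·R_c·A = 6.195919·13.0067·274.7500 = 22141.632 mm³

Volume = 22141.632 mm³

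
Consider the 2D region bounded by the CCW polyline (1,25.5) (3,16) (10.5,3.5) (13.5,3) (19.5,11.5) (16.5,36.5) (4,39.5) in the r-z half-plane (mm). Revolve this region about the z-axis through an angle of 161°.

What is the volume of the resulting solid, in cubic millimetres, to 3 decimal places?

Volume = 14011.907 mm³

Profile (r,z), 7 vertices: (1,25.5) (3,16) (10.5,3.5) (13.5,3) (19.5,11.5) (16.5,36.5) (4,39.5)
edge 0: (1,25.5)→(3,16)  cross = 1·16 − 3·25.5 = -60.5000; (r_i+r_j)·cross = 4·-60.5000 = -242.0000
edge 1: (3,16)→(10.5,3.5)  cross = 3·3.5 − 10.5·16 = -157.5000; (r_i+r_j)·cross = 13.5·-157.5000 = -2126.2500
edge 2: (10.5,3.5)→(13.5,3)  cross = 10.5·3 − 13.5·3.5 = -15.7500; (r_i+r_j)·cross = 24·-15.7500 = -378.0000
edge 3: (13.5,3)→(19.5,11.5)  cross = 13.5·11.5 − 19.5·3 = 96.7500; (r_i+r_j)·cross = 33·96.7500 = 3192.7500
edge 4: (19.5,11.5)→(16.5,36.5)  cross = 19.5·36.5 − 16.5·11.5 = 522.0000; (r_i+r_j)·cross = 36·522.0000 = 18792.0000
edge 5: (16.5,36.5)→(4,39.5)  cross = 16.5·39.5 − 4·36.5 = 505.7500; (r_i+r_j)·cross = 20.5·505.7500 = 10367.8750
edge 6: (4,39.5)→(1,25.5)  cross = 4·25.5 − 1·39.5 = 62.5000; (r_i+r_j)·cross = 5·62.5000 = 312.5000
Σcross = 953.2500 → A = |Σcross|/2 = 476.6250 mm²
Σ(r_i+r_j)·cross = 29918.8750 → first moment M = |Σ|/6 = 4986.4792
R_c = M/A = 4986.4792/476.6250 = 10.4621 mm
θ = 161° = 2.809980 rad
V = θ·R_c·A = 2.809980·10.4621·476.6250 = 14011.907 mm³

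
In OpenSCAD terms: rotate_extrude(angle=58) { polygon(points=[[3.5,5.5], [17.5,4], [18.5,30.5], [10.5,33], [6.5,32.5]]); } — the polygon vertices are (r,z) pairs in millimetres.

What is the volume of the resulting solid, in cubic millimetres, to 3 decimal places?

Volume = 4153.050 mm³

Profile (r,z), 5 vertices: (3.5,5.5) (17.5,4) (18.5,30.5) (10.5,33) (6.5,32.5)
edge 0: (3.5,5.5)→(17.5,4)  cross = 3.5·4 − 17.5·5.5 = -82.2500; (r_i+r_j)·cross = 21·-82.2500 = -1727.2500
edge 1: (17.5,4)→(18.5,30.5)  cross = 17.5·30.5 − 18.5·4 = 459.7500; (r_i+r_j)·cross = 36·459.7500 = 16551.0000
edge 2: (18.5,30.5)→(10.5,33)  cross = 18.5·33 − 10.5·30.5 = 290.2500; (r_i+r_j)·cross = 29·290.2500 = 8417.2500
edge 3: (10.5,33)→(6.5,32.5)  cross = 10.5·32.5 − 6.5·33 = 126.7500; (r_i+r_j)·cross = 17·126.7500 = 2154.7500
edge 4: (6.5,32.5)→(3.5,5.5)  cross = 6.5·5.5 − 3.5·32.5 = -78.0000; (r_i+r_j)·cross = 10·-78.0000 = -780.0000
Σcross = 716.5000 → A = |Σcross|/2 = 358.2500 mm²
Σ(r_i+r_j)·cross = 24615.7500 → first moment M = |Σ|/6 = 4102.6250
R_c = M/A = 4102.6250/358.2500 = 11.4518 mm
θ = 58° = 1.012291 rad
V = θ·R_c·A = 1.012291·11.4518·358.2500 = 4153.050 mm³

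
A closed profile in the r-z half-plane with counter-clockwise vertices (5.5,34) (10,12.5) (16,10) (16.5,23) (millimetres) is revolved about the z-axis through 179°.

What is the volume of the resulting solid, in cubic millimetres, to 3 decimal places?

Volume = 4869.557 mm³

Profile (r,z), 4 vertices: (5.5,34) (10,12.5) (16,10) (16.5,23)
edge 0: (5.5,34)→(10,12.5)  cross = 5.5·12.5 − 10·34 = -271.2500; (r_i+r_j)·cross = 15.5·-271.2500 = -4204.3750
edge 1: (10,12.5)→(16,10)  cross = 10·10 − 16·12.5 = -100.0000; (r_i+r_j)·cross = 26·-100.0000 = -2600.0000
edge 2: (16,10)→(16.5,23)  cross = 16·23 − 16.5·10 = 203.0000; (r_i+r_j)·cross = 32.5·203.0000 = 6597.5000
edge 3: (16.5,23)→(5.5,34)  cross = 16.5·34 − 5.5·23 = 434.5000; (r_i+r_j)·cross = 22·434.5000 = 9559.0000
Σcross = 266.2500 → A = |Σcross|/2 = 133.1250 mm²
Σ(r_i+r_j)·cross = 9352.1250 → first moment M = |Σ|/6 = 1558.6875
R_c = M/A = 1558.6875/133.1250 = 11.7085 mm
θ = 179° = 3.124139 rad
V = θ·R_c·A = 3.124139·11.7085·133.1250 = 4869.557 mm³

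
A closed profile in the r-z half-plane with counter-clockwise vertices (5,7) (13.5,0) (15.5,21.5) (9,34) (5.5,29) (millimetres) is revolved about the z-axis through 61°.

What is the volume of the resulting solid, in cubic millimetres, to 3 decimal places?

Profile (r,z), 5 vertices: (5,7) (13.5,0) (15.5,21.5) (9,34) (5.5,29)
edge 0: (5,7)→(13.5,0)  cross = 5·0 − 13.5·7 = -94.5000; (r_i+r_j)·cross = 18.5·-94.5000 = -1748.2500
edge 1: (13.5,0)→(15.5,21.5)  cross = 13.5·21.5 − 15.5·0 = 290.2500; (r_i+r_j)·cross = 29·290.2500 = 8417.2500
edge 2: (15.5,21.5)→(9,34)  cross = 15.5·34 − 9·21.5 = 333.5000; (r_i+r_j)·cross = 24.5·333.5000 = 8170.7500
edge 3: (9,34)→(5.5,29)  cross = 9·29 − 5.5·34 = 74.0000; (r_i+r_j)·cross = 14.5·74.0000 = 1073.0000
edge 4: (5.5,29)→(5,7)  cross = 5.5·7 − 5·29 = -106.5000; (r_i+r_j)·cross = 10.5·-106.5000 = -1118.2500
Σcross = 496.7500 → A = |Σcross|/2 = 248.3750 mm²
Σ(r_i+r_j)·cross = 14794.5000 → first moment M = |Σ|/6 = 2465.7500
R_c = M/A = 2465.7500/248.3750 = 9.9275 mm
θ = 61° = 1.064651 rad
V = θ·R_c·A = 1.064651·9.9275·248.3750 = 2625.163 mm³

Volume = 2625.163 mm³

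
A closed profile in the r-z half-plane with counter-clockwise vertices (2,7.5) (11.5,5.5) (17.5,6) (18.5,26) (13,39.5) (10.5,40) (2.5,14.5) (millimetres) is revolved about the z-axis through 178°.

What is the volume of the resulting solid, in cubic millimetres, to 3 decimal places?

Volume = 13491.302 mm³

Profile (r,z), 7 vertices: (2,7.5) (11.5,5.5) (17.5,6) (18.5,26) (13,39.5) (10.5,40) (2.5,14.5)
edge 0: (2,7.5)→(11.5,5.5)  cross = 2·5.5 − 11.5·7.5 = -75.2500; (r_i+r_j)·cross = 13.5·-75.2500 = -1015.8750
edge 1: (11.5,5.5)→(17.5,6)  cross = 11.5·6 − 17.5·5.5 = -27.2500; (r_i+r_j)·cross = 29·-27.2500 = -790.2500
edge 2: (17.5,6)→(18.5,26)  cross = 17.5·26 − 18.5·6 = 344.0000; (r_i+r_j)·cross = 36·344.0000 = 12384.0000
edge 3: (18.5,26)→(13,39.5)  cross = 18.5·39.5 − 13·26 = 392.7500; (r_i+r_j)·cross = 31.5·392.7500 = 12371.6250
edge 4: (13,39.5)→(10.5,40)  cross = 13·40 − 10.5·39.5 = 105.2500; (r_i+r_j)·cross = 23.5·105.2500 = 2473.3750
edge 5: (10.5,40)→(2.5,14.5)  cross = 10.5·14.5 − 2.5·40 = 52.2500; (r_i+r_j)·cross = 13·52.2500 = 679.2500
edge 6: (2.5,14.5)→(2,7.5)  cross = 2.5·7.5 − 2·14.5 = -10.2500; (r_i+r_j)·cross = 4.5·-10.2500 = -46.1250
Σcross = 781.5000 → A = |Σcross|/2 = 390.7500 mm²
Σ(r_i+r_j)·cross = 26056.0000 → first moment M = |Σ|/6 = 4342.6667
R_c = M/A = 4342.6667/390.7500 = 11.1137 mm
θ = 178° = 3.106686 rad
V = θ·R_c·A = 3.106686·11.1137·390.7500 = 13491.302 mm³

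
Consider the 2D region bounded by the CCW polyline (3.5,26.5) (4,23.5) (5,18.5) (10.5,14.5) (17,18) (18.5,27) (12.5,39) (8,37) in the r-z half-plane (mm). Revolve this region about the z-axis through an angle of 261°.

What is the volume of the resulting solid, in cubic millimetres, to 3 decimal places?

Profile (r,z), 8 vertices: (3.5,26.5) (4,23.5) (5,18.5) (10.5,14.5) (17,18) (18.5,27) (12.5,39) (8,37)
edge 0: (3.5,26.5)→(4,23.5)  cross = 3.5·23.5 − 4·26.5 = -23.7500; (r_i+r_j)·cross = 7.5·-23.7500 = -178.1250
edge 1: (4,23.5)→(5,18.5)  cross = 4·18.5 − 5·23.5 = -43.5000; (r_i+r_j)·cross = 9·-43.5000 = -391.5000
edge 2: (5,18.5)→(10.5,14.5)  cross = 5·14.5 − 10.5·18.5 = -121.7500; (r_i+r_j)·cross = 15.5·-121.7500 = -1887.1250
edge 3: (10.5,14.5)→(17,18)  cross = 10.5·18 − 17·14.5 = -57.5000; (r_i+r_j)·cross = 27.5·-57.5000 = -1581.2500
edge 4: (17,18)→(18.5,27)  cross = 17·27 − 18.5·18 = 126.0000; (r_i+r_j)·cross = 35.5·126.0000 = 4473.0000
edge 5: (18.5,27)→(12.5,39)  cross = 18.5·39 − 12.5·27 = 384.0000; (r_i+r_j)·cross = 31·384.0000 = 11904.0000
edge 6: (12.5,39)→(8,37)  cross = 12.5·37 − 8·39 = 150.5000; (r_i+r_j)·cross = 20.5·150.5000 = 3085.2500
edge 7: (8,37)→(3.5,26.5)  cross = 8·26.5 − 3.5·37 = 82.5000; (r_i+r_j)·cross = 11.5·82.5000 = 948.7500
Σcross = 496.5000 → A = |Σcross|/2 = 248.2500 mm²
Σ(r_i+r_j)·cross = 16373.0000 → first moment M = |Σ|/6 = 2728.8333
R_c = M/A = 2728.8333/248.2500 = 10.9923 mm
θ = 261° = 4.555309 rad
V = θ·R_c·A = 4.555309·10.9923·248.2500 = 12430.680 mm³

Volume = 12430.680 mm³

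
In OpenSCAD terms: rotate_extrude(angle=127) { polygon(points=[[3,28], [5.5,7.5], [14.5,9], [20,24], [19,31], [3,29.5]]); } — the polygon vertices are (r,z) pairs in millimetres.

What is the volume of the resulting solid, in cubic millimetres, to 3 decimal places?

Profile (r,z), 6 vertices: (3,28) (5.5,7.5) (14.5,9) (20,24) (19,31) (3,29.5)
edge 0: (3,28)→(5.5,7.5)  cross = 3·7.5 − 5.5·28 = -131.5000; (r_i+r_j)·cross = 8.5·-131.5000 = -1117.7500
edge 1: (5.5,7.5)→(14.5,9)  cross = 5.5·9 − 14.5·7.5 = -59.2500; (r_i+r_j)·cross = 20·-59.2500 = -1185.0000
edge 2: (14.5,9)→(20,24)  cross = 14.5·24 − 20·9 = 168.0000; (r_i+r_j)·cross = 34.5·168.0000 = 5796.0000
edge 3: (20,24)→(19,31)  cross = 20·31 − 19·24 = 164.0000; (r_i+r_j)·cross = 39·164.0000 = 6396.0000
edge 4: (19,31)→(3,29.5)  cross = 19·29.5 − 3·31 = 467.5000; (r_i+r_j)·cross = 22·467.5000 = 10285.0000
edge 5: (3,29.5)→(3,28)  cross = 3·28 − 3·29.5 = -4.5000; (r_i+r_j)·cross = 6·-4.5000 = -27.0000
Σcross = 604.2500 → A = |Σcross|/2 = 302.1250 mm²
Σ(r_i+r_j)·cross = 20147.2500 → first moment M = |Σ|/6 = 3357.8750
R_c = M/A = 3357.8750/302.1250 = 11.1142 mm
θ = 127° = 2.216568 rad
V = θ·R_c·A = 2.216568·11.1142·302.1250 = 7442.959 mm³

Volume = 7442.959 mm³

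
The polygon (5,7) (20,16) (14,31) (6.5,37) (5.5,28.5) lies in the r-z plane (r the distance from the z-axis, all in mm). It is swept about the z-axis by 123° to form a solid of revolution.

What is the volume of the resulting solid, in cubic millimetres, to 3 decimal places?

Volume = 6133.011 mm³

Profile (r,z), 5 vertices: (5,7) (20,16) (14,31) (6.5,37) (5.5,28.5)
edge 0: (5,7)→(20,16)  cross = 5·16 − 20·7 = -60.0000; (r_i+r_j)·cross = 25·-60.0000 = -1500.0000
edge 1: (20,16)→(14,31)  cross = 20·31 − 14·16 = 396.0000; (r_i+r_j)·cross = 34·396.0000 = 13464.0000
edge 2: (14,31)→(6.5,37)  cross = 14·37 − 6.5·31 = 316.5000; (r_i+r_j)·cross = 20.5·316.5000 = 6488.2500
edge 3: (6.5,37)→(5.5,28.5)  cross = 6.5·28.5 − 5.5·37 = -18.2500; (r_i+r_j)·cross = 12·-18.2500 = -219.0000
edge 4: (5.5,28.5)→(5,7)  cross = 5.5·7 − 5·28.5 = -104.0000; (r_i+r_j)·cross = 10.5·-104.0000 = -1092.0000
Σcross = 530.2500 → A = |Σcross|/2 = 265.1250 mm²
Σ(r_i+r_j)·cross = 17141.2500 → first moment M = |Σ|/6 = 2856.8750
R_c = M/A = 2856.8750/265.1250 = 10.7756 mm
θ = 123° = 2.146755 rad
V = θ·R_c·A = 2.146755·10.7756·265.1250 = 6133.011 mm³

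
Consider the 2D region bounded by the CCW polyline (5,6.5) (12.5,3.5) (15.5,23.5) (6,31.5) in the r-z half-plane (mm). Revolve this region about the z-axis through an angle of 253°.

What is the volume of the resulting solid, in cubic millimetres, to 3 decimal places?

Profile (r,z), 4 vertices: (5,6.5) (12.5,3.5) (15.5,23.5) (6,31.5)
edge 0: (5,6.5)→(12.5,3.5)  cross = 5·3.5 − 12.5·6.5 = -63.7500; (r_i+r_j)·cross = 17.5·-63.7500 = -1115.6250
edge 1: (12.5,3.5)→(15.5,23.5)  cross = 12.5·23.5 − 15.5·3.5 = 239.5000; (r_i+r_j)·cross = 28·239.5000 = 6706.0000
edge 2: (15.5,23.5)→(6,31.5)  cross = 15.5·31.5 − 6·23.5 = 347.2500; (r_i+r_j)·cross = 21.5·347.2500 = 7465.8750
edge 3: (6,31.5)→(5,6.5)  cross = 6·6.5 − 5·31.5 = -118.5000; (r_i+r_j)·cross = 11·-118.5000 = -1303.5000
Σcross = 404.5000 → A = |Σcross|/2 = 202.2500 mm²
Σ(r_i+r_j)·cross = 11752.7500 → first moment M = |Σ|/6 = 1958.7917
R_c = M/A = 1958.7917/202.2500 = 9.6850 mm
θ = 253° = 4.415683 rad
V = θ·R_c·A = 4.415683·9.6850·202.2500 = 8649.403 mm³

Volume = 8649.403 mm³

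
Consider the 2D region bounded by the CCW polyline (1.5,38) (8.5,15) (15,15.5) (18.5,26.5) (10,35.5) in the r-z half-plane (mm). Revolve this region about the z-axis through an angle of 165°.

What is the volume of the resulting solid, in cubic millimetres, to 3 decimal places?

Volume = 6448.937 mm³

Profile (r,z), 5 vertices: (1.5,38) (8.5,15) (15,15.5) (18.5,26.5) (10,35.5)
edge 0: (1.5,38)→(8.5,15)  cross = 1.5·15 − 8.5·38 = -300.5000; (r_i+r_j)·cross = 10·-300.5000 = -3005.0000
edge 1: (8.5,15)→(15,15.5)  cross = 8.5·15.5 − 15·15 = -93.2500; (r_i+r_j)·cross = 23.5·-93.2500 = -2191.3750
edge 2: (15,15.5)→(18.5,26.5)  cross = 15·26.5 − 18.5·15.5 = 110.7500; (r_i+r_j)·cross = 33.5·110.7500 = 3710.1250
edge 3: (18.5,26.5)→(10,35.5)  cross = 18.5·35.5 − 10·26.5 = 391.7500; (r_i+r_j)·cross = 28.5·391.7500 = 11164.8750
edge 4: (10,35.5)→(1.5,38)  cross = 10·38 − 1.5·35.5 = 326.7500; (r_i+r_j)·cross = 11.5·326.7500 = 3757.6250
Σcross = 435.5000 → A = |Σcross|/2 = 217.7500 mm²
Σ(r_i+r_j)·cross = 13436.2500 → first moment M = |Σ|/6 = 2239.3750
R_c = M/A = 2239.3750/217.7500 = 10.2842 mm
θ = 165° = 2.879793 rad
V = θ·R_c·A = 2.879793·10.2842·217.7500 = 6448.937 mm³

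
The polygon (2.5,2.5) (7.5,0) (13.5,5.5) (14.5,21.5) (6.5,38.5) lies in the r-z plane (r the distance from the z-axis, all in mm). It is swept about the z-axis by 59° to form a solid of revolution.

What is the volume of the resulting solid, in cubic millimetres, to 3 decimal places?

Profile (r,z), 5 vertices: (2.5,2.5) (7.5,0) (13.5,5.5) (14.5,21.5) (6.5,38.5)
edge 0: (2.5,2.5)→(7.5,0)  cross = 2.5·0 − 7.5·2.5 = -18.7500; (r_i+r_j)·cross = 10·-18.7500 = -187.5000
edge 1: (7.5,0)→(13.5,5.5)  cross = 7.5·5.5 − 13.5·0 = 41.2500; (r_i+r_j)·cross = 21·41.2500 = 866.2500
edge 2: (13.5,5.5)→(14.5,21.5)  cross = 13.5·21.5 − 14.5·5.5 = 210.5000; (r_i+r_j)·cross = 28·210.5000 = 5894.0000
edge 3: (14.5,21.5)→(6.5,38.5)  cross = 14.5·38.5 − 6.5·21.5 = 418.5000; (r_i+r_j)·cross = 21·418.5000 = 8788.5000
edge 4: (6.5,38.5)→(2.5,2.5)  cross = 6.5·2.5 − 2.5·38.5 = -80.0000; (r_i+r_j)·cross = 9·-80.0000 = -720.0000
Σcross = 571.5000 → A = |Σcross|/2 = 285.7500 mm²
Σ(r_i+r_j)·cross = 14641.2500 → first moment M = |Σ|/6 = 2440.2083
R_c = M/A = 2440.2083/285.7500 = 8.5397 mm
θ = 59° = 1.029744 rad
V = θ·R_c·A = 1.029744·8.5397·285.7500 = 2512.791 mm³

Volume = 2512.791 mm³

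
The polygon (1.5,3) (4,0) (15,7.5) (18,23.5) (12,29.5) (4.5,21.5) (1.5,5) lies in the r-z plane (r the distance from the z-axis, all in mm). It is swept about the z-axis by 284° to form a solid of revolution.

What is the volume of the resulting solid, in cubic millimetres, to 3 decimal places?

Volume = 14168.517 mm³

Profile (r,z), 7 vertices: (1.5,3) (4,0) (15,7.5) (18,23.5) (12,29.5) (4.5,21.5) (1.5,5)
edge 0: (1.5,3)→(4,0)  cross = 1.5·0 − 4·3 = -12.0000; (r_i+r_j)·cross = 5.5·-12.0000 = -66.0000
edge 1: (4,0)→(15,7.5)  cross = 4·7.5 − 15·0 = 30.0000; (r_i+r_j)·cross = 19·30.0000 = 570.0000
edge 2: (15,7.5)→(18,23.5)  cross = 15·23.5 − 18·7.5 = 217.5000; (r_i+r_j)·cross = 33·217.5000 = 7177.5000
edge 3: (18,23.5)→(12,29.5)  cross = 18·29.5 − 12·23.5 = 249.0000; (r_i+r_j)·cross = 30·249.0000 = 7470.0000
edge 4: (12,29.5)→(4.5,21.5)  cross = 12·21.5 − 4.5·29.5 = 125.2500; (r_i+r_j)·cross = 16.5·125.2500 = 2066.6250
edge 5: (4.5,21.5)→(1.5,5)  cross = 4.5·5 − 1.5·21.5 = -9.7500; (r_i+r_j)·cross = 6·-9.7500 = -58.5000
edge 6: (1.5,5)→(1.5,3)  cross = 1.5·3 − 1.5·5 = -3.0000; (r_i+r_j)·cross = 3·-3.0000 = -9.0000
Σcross = 597.0000 → A = |Σcross|/2 = 298.5000 mm²
Σ(r_i+r_j)·cross = 17150.6250 → first moment M = |Σ|/6 = 2858.4375
R_c = M/A = 2858.4375/298.5000 = 9.5760 mm
θ = 284° = 4.956735 rad
V = θ·R_c·A = 4.956735·9.5760·298.5000 = 14168.517 mm³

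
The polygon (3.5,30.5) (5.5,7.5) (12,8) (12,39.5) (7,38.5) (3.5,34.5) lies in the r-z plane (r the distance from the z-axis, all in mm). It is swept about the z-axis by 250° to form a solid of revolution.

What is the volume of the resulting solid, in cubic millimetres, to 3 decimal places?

Volume = 8392.761 mm³

Profile (r,z), 6 vertices: (3.5,30.5) (5.5,7.5) (12,8) (12,39.5) (7,38.5) (3.5,34.5)
edge 0: (3.5,30.5)→(5.5,7.5)  cross = 3.5·7.5 − 5.5·30.5 = -141.5000; (r_i+r_j)·cross = 9·-141.5000 = -1273.5000
edge 1: (5.5,7.5)→(12,8)  cross = 5.5·8 − 12·7.5 = -46.0000; (r_i+r_j)·cross = 17.5·-46.0000 = -805.0000
edge 2: (12,8)→(12,39.5)  cross = 12·39.5 − 12·8 = 378.0000; (r_i+r_j)·cross = 24·378.0000 = 9072.0000
edge 3: (12,39.5)→(7,38.5)  cross = 12·38.5 − 7·39.5 = 185.5000; (r_i+r_j)·cross = 19·185.5000 = 3524.5000
edge 4: (7,38.5)→(3.5,34.5)  cross = 7·34.5 − 3.5·38.5 = 106.7500; (r_i+r_j)·cross = 10.5·106.7500 = 1120.8750
edge 5: (3.5,34.5)→(3.5,30.5)  cross = 3.5·30.5 − 3.5·34.5 = -14.0000; (r_i+r_j)·cross = 7·-14.0000 = -98.0000
Σcross = 468.7500 → A = |Σcross|/2 = 234.3750 mm²
Σ(r_i+r_j)·cross = 11540.8750 → first moment M = |Σ|/6 = 1923.4792
R_c = M/A = 1923.4792/234.3750 = 8.2068 mm
θ = 250° = 4.363323 rad
V = θ·R_c·A = 4.363323·8.2068·234.3750 = 8392.761 mm³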